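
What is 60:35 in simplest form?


GCD(60, 35) = 5
60/5 : 35/5
= 12:7

12:7


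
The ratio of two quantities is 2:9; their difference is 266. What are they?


Let A = 2k, B = 9k.
9k - 2k = 266
7k = 266 → k = 266/7 = 38
A = 2×38 = 76, B = 9×38 = 342
= A = 76, B = 342

A = 76, B = 342


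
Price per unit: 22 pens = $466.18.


Unit rate = total / quantity
= 466.18 / 22
= $21.19 per unit

$21.19 per unit


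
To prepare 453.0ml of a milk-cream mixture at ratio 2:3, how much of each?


Total parts = 2 + 3 = 5
milk: 453.0 × 2/5 = 181.2ml
cream: 453.0 × 3/5 = 271.8ml
= 181.2ml and 271.8ml

181.2ml and 271.8ml


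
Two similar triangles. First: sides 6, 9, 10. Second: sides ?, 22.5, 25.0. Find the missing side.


Scale factor = 22.5/9 = 2.5
Missing side = 6 × 2.5
= 15.0

15.0


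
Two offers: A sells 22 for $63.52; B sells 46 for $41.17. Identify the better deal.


Deal A: $63.52/22 = $2.8873/unit
Deal B: $41.17/46 = $0.8950/unit
B is cheaper per unit
= Deal B

Deal B


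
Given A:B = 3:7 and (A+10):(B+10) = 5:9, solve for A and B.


Let A = 3k, B = 7k.
(3k + 10) / (7k + 10) = 5/9
Cross-multiply: 9(3k + 10) = 5(7k + 10)
27k + 90 = 35k + 50
27k - 35k = 50 - 90
-8k = -40
k = -40/-8 = 5
A = 3×5 = 15, B = 7×5 = 35
= A = 15, B = 35

A = 15, B = 35


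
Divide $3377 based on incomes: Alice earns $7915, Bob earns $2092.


Total income = 7915 + 2092 = $10007
Alice: $3377 × 7915/10007 = $2671.03
Bob: $3377 × 2092/10007 = $705.97
= Alice: $2671.03, Bob: $705.97

Alice: $2671.03, Bob: $705.97


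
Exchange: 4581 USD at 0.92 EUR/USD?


Amount × rate = 4581 × 0.92
= 4214.52 EUR

4214.52 EUR


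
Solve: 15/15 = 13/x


Cross multiply: 15 × x = 15 × 13
15x = 195
x = 195 / 15
= 13.00

13.00


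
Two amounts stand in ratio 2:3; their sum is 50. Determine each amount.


Let A = 2k, B = 3k.
2k + 3k = 50
5k = 50 → k = 50/5 = 10
A = 2×10 = 20, B = 3×10 = 30
= A = 20, B = 30

A = 20, B = 30


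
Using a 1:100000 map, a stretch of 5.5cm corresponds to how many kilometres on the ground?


Real distance = map distance × scale
= 5.5cm × 100000
= 550000 cm = 5500.0 m
= 5.500 km

5.500 km


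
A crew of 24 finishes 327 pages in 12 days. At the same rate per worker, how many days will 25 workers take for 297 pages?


Days ∝ work / workers, so d₂ = d₁ × (m₁/m₂) × (w₂/w₁)
Workers factor (inverse): 24/25 = 0.9600
Work factor (direct): 297/327 ≈ 0.9083
d₂ = 12 × 24/25 × 297/327 = (12 × 24 × 297) / (25 × 327) = 85536/8175
≈ 10.46 days

10.46 days


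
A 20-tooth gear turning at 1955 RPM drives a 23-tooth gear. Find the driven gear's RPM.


Gear ratio = 20:23 = 20:23
RPM_B = RPM_A × (teeth_A / teeth_B)
= 1955 × (20/23)
= 1700.0 RPM

1700.0 RPM


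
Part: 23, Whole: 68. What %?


Percentage = (part / whole) × 100
= (23 / 68) × 100
≈ 33.82%

33.82%


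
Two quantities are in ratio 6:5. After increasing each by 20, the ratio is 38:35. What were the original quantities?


Let A = 6k, B = 5k.
(6k + 20) / (5k + 20) = 38/35
Cross-multiply: 35(6k + 20) = 38(5k + 20)
210k + 700 = 190k + 760
210k - 190k = 760 - 700
20k = 60
k = 60/20 = 3
A = 6×3 = 18, B = 5×3 = 15
= A = 18, B = 15

A = 18, B = 15


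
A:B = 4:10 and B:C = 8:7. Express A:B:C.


Match B: multiply A:B by 8 → 32:80
Multiply B:C by 10 → 80:70
Combined: 32:80:70
GCD = 2
= 16:40:35

16:40:35


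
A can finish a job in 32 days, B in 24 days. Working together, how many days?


Rate of A = 1/32 per day
Rate of B = 1/24 per day
Combined rate = 1/32 + 1/24 = 56/768 ≈ 0.0729 per day
Days = 1 / combined rate = 768/56
≈ 13.71 days

13.71 days


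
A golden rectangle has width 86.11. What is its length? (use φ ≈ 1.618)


φ = (1 + √5) / 2 ≈ 1.618
Length = width × φ = 86.11 × 1.618 = 139.32598
≈ 139.33

139.33


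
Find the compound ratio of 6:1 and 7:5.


Compound ratio = (6×7) : (1×5)
= 42:5
GCD = 1
= 42:5

42:5


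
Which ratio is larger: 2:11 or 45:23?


2/11 = 0.1818
45/23 = 1.9565
0.1818 < 1.9565, so 2:11 is less
= 45:23

45:23


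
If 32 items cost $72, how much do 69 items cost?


Direct proportion: y/x = constant
k = 72/32 = 2.2500
y₂ = k × 69 = 72 × 69 / 32 = 4968/32
= 155.25

155.25


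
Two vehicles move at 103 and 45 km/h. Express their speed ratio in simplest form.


Ratio = 103:45
GCD = 1
Simplified = 103:45
Time ratio (same distance) = 45:103
Speed ratio = 103:45

103:45


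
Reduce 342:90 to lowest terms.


GCD(342, 90) = 18
342/18 : 90/18
= 19:5

19:5


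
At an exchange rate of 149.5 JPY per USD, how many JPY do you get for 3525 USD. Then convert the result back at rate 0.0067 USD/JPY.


Amount × rate = 3525 × 149.5 = 526987.50 JPY
Round-trip: 526987.50 × 0.0067 = 3530.82 USD
= 526987.50 JPY, then 3530.82 USD

526987.50 JPY, then 3530.82 USD


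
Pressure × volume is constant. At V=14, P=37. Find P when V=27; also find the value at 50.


Inverse proportion: x × y = constant
k = 14 × 37 = 518
At x=27: k/27 = 19.19
At x=50: k/50 = 10.36
= 19.19 and 10.36

19.19 and 10.36


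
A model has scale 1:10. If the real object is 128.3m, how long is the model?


Model size = real / scale
= 128.3 / 10
= 12.8300 m

12.8300 m


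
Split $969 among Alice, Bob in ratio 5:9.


Total parts = 5 + 9 = 14
Alice: 969 × 5/14 = 346.07
Bob: 969 × 9/14 = 622.93
= Alice: $346.07, Bob: $622.93

Alice: $346.07, Bob: $622.93


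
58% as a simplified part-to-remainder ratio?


58% means 58 parts out of 100; remainder = 42
Part : remainder = 58:42
GCD = 2
= 29:21

29:21


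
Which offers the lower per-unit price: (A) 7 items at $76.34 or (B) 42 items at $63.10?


Deal A: $76.34/7 = $10.9057/unit
Deal B: $63.10/42 = $1.5024/unit
B is cheaper per unit
= Deal B

Deal B


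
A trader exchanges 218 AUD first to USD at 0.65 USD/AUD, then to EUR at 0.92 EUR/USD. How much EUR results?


Step 1: 218 AUD × 0.65 = 141.70 USD
Step 2: 141.70 USD × 0.92 = 130.36 EUR
Implied rate AUD→EUR = 0.65 × 0.92 = 0.5980
= 130.36 EUR

130.36 EUR


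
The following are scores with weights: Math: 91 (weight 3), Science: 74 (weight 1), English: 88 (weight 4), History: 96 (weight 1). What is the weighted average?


Numerator = 91×3 + 74×1 + 88×4 + 96×1
= 273 + 74 + 352 + 96
= 795
Total weight = 9
Weighted avg = 795/9
= 88.33

88.33


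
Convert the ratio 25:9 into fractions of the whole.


Total parts = 25 + 9 = 34
First part: 25/34 = 25/34
Second part: 9/34 = 9/34
= 25/34 and 9/34

25/34 and 9/34


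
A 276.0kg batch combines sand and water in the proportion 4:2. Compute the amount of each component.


Total parts = 4 + 2 = 6
sand: 276.0 × 4/6 = 184.0kg
water: 276.0 × 2/6 = 92.0kg
= 184.0kg and 92.0kg

184.0kg and 92.0kg


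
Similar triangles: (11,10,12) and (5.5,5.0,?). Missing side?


Scale factor = 5.5/11 = 0.5
Missing side = 12 × 0.5
= 6.0

6.0


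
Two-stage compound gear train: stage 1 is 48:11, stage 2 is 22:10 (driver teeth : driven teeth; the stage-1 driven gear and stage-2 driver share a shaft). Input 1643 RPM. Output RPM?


Stage 1: RPM_B = RPM_A × t_A/t_B = 1643 × 48/11 = 78864/11 ≈ 7169.45
B and C share a shaft → RPM_C = RPM_B
Stage 2: RPM_D = RPM_C × t_C/t_D = RPM_A × (t_A×t_C)/(t_B×t_D)
Overall ratio = (48×22)/(11×10) = 1056/110
RPM_D = 1643 × 1056/110 = 1735008/110
= 15772.80 RPM

15772.80 RPM


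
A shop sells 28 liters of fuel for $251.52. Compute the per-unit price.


Unit rate = total / quantity
= 251.52 / 28
= $8.98 per unit

$8.98 per unit


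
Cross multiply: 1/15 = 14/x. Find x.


Cross multiply: 1 × x = 15 × 14
1x = 210
x = 210 / 1
= 210.00

210.00


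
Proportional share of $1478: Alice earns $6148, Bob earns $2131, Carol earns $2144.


Total income = 6148 + 2131 + 2144 = $10423
Alice: $1478 × 6148/10423 = $871.80
Bob: $1478 × 2131/10423 = $302.18
Carol: $1478 × 2144/10423 = $304.02
= Alice: $871.80, Bob: $302.18, Carol: $304.02

Alice: $871.80, Bob: $302.18, Carol: $304.02


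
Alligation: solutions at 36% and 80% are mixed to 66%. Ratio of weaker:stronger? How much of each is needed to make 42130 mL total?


Let x parts of 36% mix with y parts of 80%.
36x + 80y = 66(x + y)
36x + 80y = 66x + 66y
x(36 - 66) = y(66 - 80)
x/y = (80 - 66)/(66 - 36) = 14/30
Simplify: 7:15
Total parts = 22; one part = 42130/22 = 1915.00 mL
36% solution: 7×1915.00 = 13405.00 mL
80% solution: 15×1915.00 = 28725.00 mL
= ratio 7:15; 13405.00 mL and 28725.00 mL

ratio 7:15; 13405.00 mL and 28725.00 mL


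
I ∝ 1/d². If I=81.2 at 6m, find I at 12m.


I₁d₁² = I₂d₂²
I₂ = I₁ × (d₁/d₂)²
= 81.2 × (6/12)²
= 81.2 × 36/144
= 2923.2/144
= 20.3000

20.3000


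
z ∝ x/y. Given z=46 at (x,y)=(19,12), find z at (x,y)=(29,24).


z = k·x/y
Solve for k using the known point: k = z·y/x = 46×12/19 = 552/19 ≈ 29.0526
Now evaluate at x=29, y=24:
z = k × 29 / 24 = (552 × 29) / (19 × 24) = 16008/456
≈ 35.1053

35.1053


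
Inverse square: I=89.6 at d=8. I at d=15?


I₁d₁² = I₂d₂²
I₂ = I₁ × (d₁/d₂)²
= 89.6 × (8/15)²
= 89.6 × 64/225
= 5734.4/225
≈ 25.4862

25.4862


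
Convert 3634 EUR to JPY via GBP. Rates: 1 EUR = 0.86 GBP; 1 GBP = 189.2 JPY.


Step 1: 3634 EUR × 0.86 = 3125.24 GBP
Step 2: 3125.24 GBP × 189.2 = 591295.41 JPY
Implied rate EUR→JPY = 0.86 × 189.2 = 162.7120
= 591295.41 JPY

591295.41 JPY


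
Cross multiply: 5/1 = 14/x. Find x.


Cross multiply: 5 × x = 1 × 14
5x = 14
x = 14 / 5
= 2.80

2.80


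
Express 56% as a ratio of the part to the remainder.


56% means 56 parts out of 100; remainder = 44
Part : remainder = 56:44
GCD = 4
= 14:11

14:11


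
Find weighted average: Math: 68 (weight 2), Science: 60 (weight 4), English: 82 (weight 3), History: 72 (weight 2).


Numerator = 68×2 + 60×4 + 82×3 + 72×2
= 136 + 240 + 246 + 144
= 766
Total weight = 11
Weighted avg = 766/11
= 69.64

69.64


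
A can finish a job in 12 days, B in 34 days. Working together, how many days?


Rate of A = 1/12 per day
Rate of B = 1/34 per day
Combined rate = 1/12 + 1/34 = 46/408 ≈ 0.1127 per day
Days = 1 / combined rate = 408/46
≈ 8.87 days

8.87 days


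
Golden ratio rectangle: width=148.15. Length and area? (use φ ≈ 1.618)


φ = (1 + √5) / 2 ≈ 1.618
Length = width × φ = 148.15 × 1.618 = 239.7067
≈ 239.71
Area = width × length = 148.15 × 239.7067 = 35512.547605 ≈ 35512.55
= Length: 239.71, Area: 35512.55

Length: 239.71, Area: 35512.55


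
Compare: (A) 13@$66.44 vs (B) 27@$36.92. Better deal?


Deal A: $66.44/13 = $5.1108/unit
Deal B: $36.92/27 = $1.3674/unit
B is cheaper per unit
= Deal B

Deal B


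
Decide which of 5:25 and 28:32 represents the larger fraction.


5/25 = 0.2000
28/32 = 0.8750
0.2000 < 0.8750, so 5:25 is less
= 28:32

28:32


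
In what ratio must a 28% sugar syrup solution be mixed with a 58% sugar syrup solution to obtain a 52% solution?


Let x parts of 28% mix with y parts of 58%.
28x + 58y = 52(x + y)
28x + 58y = 52x + 52y
x(28 - 52) = y(52 - 58)
x/y = (58 - 52)/(52 - 28) = 6/24
Simplify: 1:4
= 1:4

1:4


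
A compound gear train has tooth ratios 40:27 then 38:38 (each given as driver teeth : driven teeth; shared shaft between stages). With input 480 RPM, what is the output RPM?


Stage 1: RPM_B = RPM_A × t_A/t_B = 480 × 40/27 = 19200/27 ≈ 711.11
B and C share a shaft → RPM_C = RPM_B
Stage 2: RPM_D = RPM_C × t_C/t_D = RPM_A × (t_A×t_C)/(t_B×t_D)
Overall ratio = (40×38)/(27×38) = 1520/1026
RPM_D = 480 × 1520/1026 = 729600/1026
≈ 711.11 RPM

711.11 RPM


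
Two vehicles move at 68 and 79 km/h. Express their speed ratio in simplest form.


Ratio = 68:79
GCD = 1
Simplified = 68:79
Time ratio (same distance) = 79:68
Speed ratio = 68:79

68:79


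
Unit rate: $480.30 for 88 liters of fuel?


Unit rate = total / quantity
= 480.30 / 88
= $5.46 per unit

$5.46 per unit


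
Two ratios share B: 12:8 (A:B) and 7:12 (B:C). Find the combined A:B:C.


Match B: multiply A:B by 7 → 84:56
Multiply B:C by 8 → 56:96
Combined: 84:56:96
GCD = 4
= 21:14:24

21:14:24


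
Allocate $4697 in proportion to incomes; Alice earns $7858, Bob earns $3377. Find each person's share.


Total income = 7858 + 3377 = $11235
Alice: $4697 × 7858/11235 = $3285.18
Bob: $4697 × 3377/11235 = $1411.82
= Alice: $3285.18, Bob: $1411.82

Alice: $3285.18, Bob: $1411.82


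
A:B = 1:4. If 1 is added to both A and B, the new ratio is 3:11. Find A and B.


Let A = 1k, B = 4k.
(1k + 1) / (4k + 1) = 3/11
Cross-multiply: 11(1k + 1) = 3(4k + 1)
11k + 11 = 12k + 3
11k - 12k = 3 - 11
-1k = -8
k = -8/-1 = 8
A = 1×8 = 8, B = 4×8 = 32
= A = 8, B = 32

A = 8, B = 32


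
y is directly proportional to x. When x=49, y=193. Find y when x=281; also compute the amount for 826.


Direct proportion: y/x = constant
k = 193/49 ≈ 3.9388
y at x=281: k × 281 = 193 × 281 / 49 = 54233/49 ≈ 1106.80
y at x=826: k × 826 = 193 × 826 / 49 = 159418/49 ≈ 3253.43
= 1106.80 and 3253.43

1106.80 and 3253.43


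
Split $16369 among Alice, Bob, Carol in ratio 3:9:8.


Total parts = 3 + 9 + 8 = 20
Alice: 16369 × 3/20 = 2455.35
Bob: 16369 × 9/20 = 7366.05
Carol: 16369 × 8/20 = 6547.60
= Alice: $2455.35, Bob: $7366.05, Carol: $6547.60

Alice: $2455.35, Bob: $7366.05, Carol: $6547.60


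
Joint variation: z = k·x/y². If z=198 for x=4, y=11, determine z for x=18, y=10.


z = k·x/y²
Solve for k using the known point: k = z·y²/x = 198×121/4 = 23958/4 = 5989.5000
Now evaluate at x=18, y=10:
z = k × 18 / 100 = (23958 × 18) / (4 × 100) = 431244/400
= 1078.1100

1078.1100


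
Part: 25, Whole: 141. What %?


Percentage = (part / whole) × 100
= (25 / 141) × 100
≈ 17.73%

17.73%


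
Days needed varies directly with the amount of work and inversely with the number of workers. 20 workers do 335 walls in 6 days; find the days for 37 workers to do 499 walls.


Days ∝ work / workers, so d₂ = d₁ × (m₁/m₂) × (w₂/w₁)
Workers factor (inverse): 20/37 ≈ 0.5405
Work factor (direct): 499/335 ≈ 1.4896
d₂ = 6 × 20/37 × 499/335 = (6 × 20 × 499) / (37 × 335) = 59880/12395
≈ 4.83 days

4.83 days


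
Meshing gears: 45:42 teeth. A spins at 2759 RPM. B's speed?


Gear ratio = 45:42 = 15:14
RPM_B = RPM_A × (teeth_A / teeth_B)
= 2759 × (45/42)
= 2956.1 RPM

2956.1 RPM


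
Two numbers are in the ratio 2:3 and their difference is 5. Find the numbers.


Let A = 2k, B = 3k.
3k - 2k = 5
1k = 5 → k = 5/1 = 5
A = 2×5 = 10, B = 3×5 = 15
= A = 10, B = 15

A = 10, B = 15


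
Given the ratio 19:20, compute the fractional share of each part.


Total parts = 19 + 20 = 39
First part: 19/39 = 19/39
Second part: 20/39 = 20/39
= 19/39 and 20/39

19/39 and 20/39


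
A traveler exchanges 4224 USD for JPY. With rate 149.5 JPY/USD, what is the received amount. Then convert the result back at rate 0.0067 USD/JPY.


Amount × rate = 4224 × 149.5 = 631488.00 JPY
Round-trip: 631488.00 × 0.0067 = 4230.97 USD
= 631488.00 JPY, then 4230.97 USD

631488.00 JPY, then 4230.97 USD


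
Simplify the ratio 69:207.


GCD(69, 207) = 69
69/69 : 207/69
= 1:3

1:3


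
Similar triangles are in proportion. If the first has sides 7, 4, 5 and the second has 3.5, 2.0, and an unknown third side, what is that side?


Scale factor = 3.5/7 = 0.5
Missing side = 5 × 0.5
= 2.5

2.5


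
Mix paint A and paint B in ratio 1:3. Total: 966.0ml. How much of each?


Total parts = 1 + 3 = 4
paint A: 966.0 × 1/4 = 241.5ml
paint B: 966.0 × 3/4 = 724.5ml
= 241.5ml and 724.5ml

241.5ml and 724.5ml


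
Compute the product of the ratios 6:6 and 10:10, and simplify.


Compound ratio = (6×10) : (6×10)
= 60:60
GCD = 60
= 1:1

1:1


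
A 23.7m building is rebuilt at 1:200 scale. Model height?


Model size = real / scale
= 23.7 / 200
= 0.1185 m

0.1185 m


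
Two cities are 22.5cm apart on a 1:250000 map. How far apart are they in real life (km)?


Real distance = map distance × scale
= 22.5cm × 250000
= 5625000 cm = 56250.0 m
= 56.250 km

56.250 km


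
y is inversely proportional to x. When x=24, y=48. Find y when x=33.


Inverse proportion: x × y = constant
k = 24 × 48 = 1152
y₂ = k / 33 = 1152 / 33
= 34.91

34.91


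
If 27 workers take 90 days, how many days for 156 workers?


Inverse proportion: x × y = constant
k = 27 × 90 = 2430
y₂ = k / 156 = 2430 / 156
= 15.58

15.58


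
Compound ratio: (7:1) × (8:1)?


Compound ratio = (7×8) : (1×1)
= 56:1
GCD = 1
= 56:1

56:1


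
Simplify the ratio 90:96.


GCD(90, 96) = 6
90/6 : 96/6
= 15:16

15:16


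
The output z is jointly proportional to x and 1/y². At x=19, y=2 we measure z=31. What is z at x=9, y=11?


z = k·x/y²
Solve for k using the known point: k = z·y²/x = 31×4/19 = 124/19 ≈ 6.5263
Now evaluate at x=9, y=11:
z = k × 9 / 121 = (124 × 9) / (19 × 121) = 1116/2299
≈ 0.4854

0.4854


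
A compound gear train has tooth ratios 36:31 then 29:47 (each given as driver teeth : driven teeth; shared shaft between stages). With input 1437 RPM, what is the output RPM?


Stage 1: RPM_B = RPM_A × t_A/t_B = 1437 × 36/31 = 51732/31 ≈ 1668.77
B and C share a shaft → RPM_C = RPM_B
Stage 2: RPM_D = RPM_C × t_C/t_D = RPM_A × (t_A×t_C)/(t_B×t_D)
Overall ratio = (36×29)/(31×47) = 1044/1457
RPM_D = 1437 × 1044/1457 = 1500228/1457
≈ 1029.67 RPM

1029.67 RPM


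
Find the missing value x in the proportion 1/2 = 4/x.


Cross multiply: 1 × x = 2 × 4
1x = 8
x = 8 / 1
= 8.00

8.00


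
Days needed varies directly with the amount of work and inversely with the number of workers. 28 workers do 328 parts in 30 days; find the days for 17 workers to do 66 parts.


Days ∝ work / workers, so d₂ = d₁ × (m₁/m₂) × (w₂/w₁)
Workers factor (inverse): 28/17 ≈ 1.6471
Work factor (direct): 66/328 ≈ 0.2012
d₂ = 30 × 28/17 × 66/328 = (30 × 28 × 66) / (17 × 328) = 55440/5576
≈ 9.94 days

9.94 days


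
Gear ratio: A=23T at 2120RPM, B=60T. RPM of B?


Gear ratio = 23:60 = 23:60
RPM_B = RPM_A × (teeth_A / teeth_B)
= 2120 × (23/60)
= 812.7 RPM

812.7 RPM


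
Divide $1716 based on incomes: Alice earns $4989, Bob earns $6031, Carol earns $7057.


Total income = 4989 + 6031 + 7057 = $18077
Alice: $1716 × 4989/18077 = $473.59
Bob: $1716 × 6031/18077 = $572.51
Carol: $1716 × 7057/18077 = $669.90
= Alice: $473.59, Bob: $572.51, Carol: $669.90

Alice: $473.59, Bob: $572.51, Carol: $669.90


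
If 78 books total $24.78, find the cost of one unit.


Unit rate = total / quantity
= 24.78 / 78
= $0.32 per unit

$0.32 per unit


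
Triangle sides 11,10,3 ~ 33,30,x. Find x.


Scale factor = 33/11 = 3
Missing side = 3 × 3
= 9.0

9.0


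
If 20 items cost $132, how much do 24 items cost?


Direct proportion: y/x = constant
k = 132/20 = 6.6000
y₂ = k × 24 = 132 × 24 / 20 = 3168/20
= 158.40

158.40


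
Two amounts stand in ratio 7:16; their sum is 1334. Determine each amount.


Let A = 7k, B = 16k.
7k + 16k = 1334
23k = 1334 → k = 1334/23 = 58
A = 7×58 = 406, B = 16×58 = 928
= A = 406, B = 928

A = 406, B = 928


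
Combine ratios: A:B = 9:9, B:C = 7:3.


Match B: multiply A:B by 7 → 63:63
Multiply B:C by 9 → 63:27
Combined: 63:63:27
GCD = 9
= 7:7:3

7:7:3


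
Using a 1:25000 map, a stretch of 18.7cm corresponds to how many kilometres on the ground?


Real distance = map distance × scale
= 18.7cm × 25000
= 467500 cm = 4675.0 m
= 4.675 km

4.675 km


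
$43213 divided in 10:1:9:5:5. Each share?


Total parts = 10 + 1 + 9 + 5 + 5 = 30
Part 1: 43213 × 10/30 = 14404.33
Part 2: 43213 × 1/30 = 1440.43
Part 3: 43213 × 9/30 = 12963.90
Part 4: 43213 × 5/30 = 7202.17
Part 5: 43213 × 5/30 = 7202.17
= Part 1: $14404.33, Part 2: $1440.43, Part 3: $12963.90, Part 4: $7202.17, Part 5: $7202.17

Part 1: $14404.33, Part 2: $1440.43, Part 3: $12963.90, Part 4: $7202.17, Part 5: $7202.17


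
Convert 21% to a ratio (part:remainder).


21% means 21 parts out of 100; remainder = 79
Part : remainder = 21:79
GCD = 1
= 21:79

21:79


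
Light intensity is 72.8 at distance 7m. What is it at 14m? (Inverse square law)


I₁d₁² = I₂d₂²
I₂ = I₁ × (d₁/d₂)²
= 72.8 × (7/14)²
= 72.8 × 49/196
= 3567.2/196
= 18.2000

18.2000


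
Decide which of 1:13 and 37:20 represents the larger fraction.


1/13 = 0.0769
37/20 = 1.8500
0.0769 < 1.8500, so 1:13 is less
= 37:20

37:20


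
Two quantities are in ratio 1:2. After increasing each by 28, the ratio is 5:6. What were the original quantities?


Let A = 1k, B = 2k.
(1k + 28) / (2k + 28) = 5/6
Cross-multiply: 6(1k + 28) = 5(2k + 28)
6k + 168 = 10k + 140
6k - 10k = 140 - 168
-4k = -28
k = -28/-4 = 7
A = 1×7 = 7, B = 2×7 = 14
= A = 7, B = 14

A = 7, B = 14


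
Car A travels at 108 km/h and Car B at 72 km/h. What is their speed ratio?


Ratio = 108:72
GCD = 36
Simplified = 3:2
Time ratio (same distance) = 2:3
Speed ratio = 3:2

3:2


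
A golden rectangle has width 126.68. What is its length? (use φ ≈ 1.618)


φ = (1 + √5) / 2 ≈ 1.618
Length = width × φ = 126.68 × 1.618 = 204.96824
≈ 204.97

204.97


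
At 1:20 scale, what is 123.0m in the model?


Model size = real / scale
= 123.0 / 20
= 6.1500 m

6.1500 m


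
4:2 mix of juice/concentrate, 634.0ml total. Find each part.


Total parts = 4 + 2 = 6
juice: 634.0 × 4/6 = 422.7ml
concentrate: 634.0 × 2/6 = 211.3ml
= 422.7ml and 211.3ml

422.7ml and 211.3ml


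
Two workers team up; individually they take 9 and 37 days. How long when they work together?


Rate of A = 1/9 per day
Rate of B = 1/37 per day
Combined rate = 1/9 + 1/37 = 46/333 ≈ 0.1381 per day
Days = 1 / combined rate = 333/46
≈ 7.24 days

7.24 days


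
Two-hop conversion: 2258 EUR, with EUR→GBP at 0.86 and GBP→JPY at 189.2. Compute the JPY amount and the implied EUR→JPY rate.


Step 1: 2258 EUR × 0.86 = 1941.88 GBP
Step 2: 1941.88 GBP × 189.2 = 367403.70 JPY
Implied rate EUR→JPY = 0.86 × 189.2 = 162.7120
= 367403.70 JPY; implied rate 162.7120 JPY/EUR

367403.70 JPY; implied rate 162.7120 JPY/EUR


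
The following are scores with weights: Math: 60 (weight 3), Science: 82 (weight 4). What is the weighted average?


Numerator = 60×3 + 82×4
= 180 + 328
= 508
Total weight = 7
Weighted avg = 508/7
= 72.57

72.57


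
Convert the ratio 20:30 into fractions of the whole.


Total parts = 20 + 30 = 50
First part: 20/50 = 2/5
Second part: 30/50 = 3/5
= 2/5 and 3/5

2/5 and 3/5


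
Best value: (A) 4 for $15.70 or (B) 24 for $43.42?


Deal A: $15.70/4 = $3.9250/unit
Deal B: $43.42/24 = $1.8092/unit
B is cheaper per unit
= Deal B

Deal B


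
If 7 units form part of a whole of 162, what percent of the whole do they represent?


Percentage = (part / whole) × 100
= (7 / 162) × 100
≈ 4.32%

4.32%


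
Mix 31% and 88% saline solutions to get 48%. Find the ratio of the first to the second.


Let x parts of 31% mix with y parts of 88%.
31x + 88y = 48(x + y)
31x + 88y = 48x + 48y
x(31 - 48) = y(48 - 88)
x/y = (88 - 48)/(48 - 31) = 40/17
Simplify: 40:17
= 40:17

40:17


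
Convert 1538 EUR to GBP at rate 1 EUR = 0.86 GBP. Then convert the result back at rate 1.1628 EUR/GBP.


Amount × rate = 1538 × 0.86 = 1322.68 GBP
Round-trip: 1322.68 × 1.1628 = 1538.01 EUR
= 1322.68 GBP, then 1538.01 EUR

1322.68 GBP, then 1538.01 EUR


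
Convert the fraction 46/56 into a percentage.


Percentage = (part / whole) × 100
= (46 / 56) × 100
≈ 82.14%

82.14%


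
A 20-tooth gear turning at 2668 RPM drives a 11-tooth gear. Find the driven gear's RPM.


Gear ratio = 20:11 = 20:11
RPM_B = RPM_A × (teeth_A / teeth_B)
= 2668 × (20/11)
= 4850.9 RPM

4850.9 RPM


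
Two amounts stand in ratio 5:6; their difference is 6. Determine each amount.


Let A = 5k, B = 6k.
6k - 5k = 6
1k = 6 → k = 6/1 = 6
A = 5×6 = 30, B = 6×6 = 36
= A = 30, B = 36

A = 30, B = 36


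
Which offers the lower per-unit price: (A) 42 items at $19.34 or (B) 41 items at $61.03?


Deal A: $19.34/42 = $0.4605/unit
Deal B: $61.03/41 = $1.4885/unit
A is cheaper per unit
= Deal A

Deal A


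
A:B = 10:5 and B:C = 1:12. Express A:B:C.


Match B: multiply A:B by 1 → 10:5
Multiply B:C by 5 → 5:60
Combined: 10:5:60
GCD = 5
= 2:1:12

2:1:12


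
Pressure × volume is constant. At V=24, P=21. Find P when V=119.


Inverse proportion: x × y = constant
k = 24 × 21 = 504
y₂ = k / 119 = 504 / 119
= 4.24

4.24


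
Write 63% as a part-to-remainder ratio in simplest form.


63% means 63 parts out of 100; remainder = 37
Part : remainder = 63:37
GCD = 1
= 63:37

63:37


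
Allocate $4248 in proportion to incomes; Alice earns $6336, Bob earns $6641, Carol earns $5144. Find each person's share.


Total income = 6336 + 6641 + 5144 = $18121
Alice: $4248 × 6336/18121 = $1485.31
Bob: $4248 × 6641/18121 = $1556.81
Carol: $4248 × 5144/18121 = $1205.88
= Alice: $1485.31, Bob: $1556.81, Carol: $1205.88

Alice: $1485.31, Bob: $1556.81, Carol: $1205.88


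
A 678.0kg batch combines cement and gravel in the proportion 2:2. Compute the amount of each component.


Total parts = 2 + 2 = 4
cement: 678.0 × 2/4 = 339.0kg
gravel: 678.0 × 2/4 = 339.0kg
= 339.0kg and 339.0kg

339.0kg and 339.0kg


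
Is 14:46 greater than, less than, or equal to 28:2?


14/46 = 0.3043
28/2 = 14.0000
0.3043 < 14.0000, so 14:46 is less
= less than

less than


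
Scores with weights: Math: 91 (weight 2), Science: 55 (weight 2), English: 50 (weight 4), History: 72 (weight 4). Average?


Numerator = 91×2 + 55×2 + 50×4 + 72×4
= 182 + 110 + 200 + 288
= 780
Total weight = 12
Weighted avg = 780/12
= 65.00

65.00


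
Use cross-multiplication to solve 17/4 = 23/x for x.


Cross multiply: 17 × x = 4 × 23
17x = 92
x = 92 / 17
= 5.41

5.41


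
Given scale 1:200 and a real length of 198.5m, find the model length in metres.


Model size = real / scale
= 198.5 / 200
= 0.9925 m

0.9925 m


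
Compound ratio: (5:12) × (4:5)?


Compound ratio = (5×4) : (12×5)
= 20:60
GCD = 20
= 1:3

1:3


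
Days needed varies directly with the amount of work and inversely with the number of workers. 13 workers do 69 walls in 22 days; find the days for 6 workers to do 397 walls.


Days ∝ work / workers, so d₂ = d₁ × (m₁/m₂) × (w₂/w₁)
Workers factor (inverse): 13/6 ≈ 2.1667
Work factor (direct): 397/69 ≈ 5.7536
d₂ = 22 × 13/6 × 397/69 = (22 × 13 × 397) / (6 × 69) = 113542/414
≈ 274.26 days

274.26 days


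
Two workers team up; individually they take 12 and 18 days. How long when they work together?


Rate of A = 1/12 per day
Rate of B = 1/18 per day
Combined rate = 1/12 + 1/18 = 30/216 ≈ 0.1389 per day
Days = 1 / combined rate = 216/30
= 7.20 days

7.20 days


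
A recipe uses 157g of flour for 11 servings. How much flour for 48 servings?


Direct proportion: y/x = constant
k = 157/11 ≈ 14.2727
y₂ = k × 48 = 157 × 48 / 11 = 7536/11
≈ 685.09

685.09


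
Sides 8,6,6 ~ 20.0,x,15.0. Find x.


Scale factor = 20.0/8 = 2.5
Missing side = 6 × 2.5
= 15.0

15.0


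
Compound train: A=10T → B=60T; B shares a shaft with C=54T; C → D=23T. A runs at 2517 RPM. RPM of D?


Stage 1: RPM_B = RPM_A × t_A/t_B = 2517 × 10/60 = 25170/60 = 419.50
B and C share a shaft → RPM_C = RPM_B
Stage 2: RPM_D = RPM_C × t_C/t_D = RPM_A × (t_A×t_C)/(t_B×t_D)
Overall ratio = (10×54)/(60×23) = 540/1380
RPM_D = 2517 × 540/1380 = 1359180/1380
≈ 984.91 RPM

984.91 RPM


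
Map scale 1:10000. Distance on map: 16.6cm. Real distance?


Real distance = map distance × scale
= 16.6cm × 10000
= 166000 cm = 1660.0 m
= 1.660 km

1.660 km


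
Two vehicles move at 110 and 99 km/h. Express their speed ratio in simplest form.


Ratio = 110:99
GCD = 11
Simplified = 10:9
Time ratio (same distance) = 9:10
Speed ratio = 10:9

10:9


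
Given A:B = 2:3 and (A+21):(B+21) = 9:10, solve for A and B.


Let A = 2k, B = 3k.
(2k + 21) / (3k + 21) = 9/10
Cross-multiply: 10(2k + 21) = 9(3k + 21)
20k + 210 = 27k + 189
20k - 27k = 189 - 210
-7k = -21
k = -21/-7 = 3
A = 2×3 = 6, B = 3×3 = 9
= A = 6, B = 9

A = 6, B = 9


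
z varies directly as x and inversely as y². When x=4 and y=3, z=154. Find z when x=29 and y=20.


z = k·x/y²
Solve for k using the known point: k = z·y²/x = 154×9/4 = 1386/4 = 346.5000
Now evaluate at x=29, y=20:
z = k × 29 / 400 = (1386 × 29) / (4 × 400) = 40194/1600
≈ 25.1213

25.1213


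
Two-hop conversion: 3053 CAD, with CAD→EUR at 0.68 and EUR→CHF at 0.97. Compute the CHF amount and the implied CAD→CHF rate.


Step 1: 3053 CAD × 0.68 = 2076.04 EUR
Step 2: 2076.04 EUR × 0.97 = 2013.76 CHF
Implied rate CAD→CHF = 0.68 × 0.97 = 0.6596
= 2013.76 CHF; implied rate 0.6596 CHF/CAD

2013.76 CHF; implied rate 0.6596 CHF/CAD


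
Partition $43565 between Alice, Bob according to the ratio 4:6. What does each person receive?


Total parts = 4 + 6 = 10
Alice: 43565 × 4/10 = 17426.00
Bob: 43565 × 6/10 = 26139.00
= Alice: $17426.00, Bob: $26139.00

Alice: $17426.00, Bob: $26139.00


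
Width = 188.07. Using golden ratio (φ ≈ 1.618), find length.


φ = (1 + √5) / 2 ≈ 1.618
Length = width × φ = 188.07 × 1.618 = 304.29726
≈ 304.30

304.30


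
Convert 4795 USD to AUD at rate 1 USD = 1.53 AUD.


Amount × rate = 4795 × 1.53
= 7336.35 AUD

7336.35 AUD


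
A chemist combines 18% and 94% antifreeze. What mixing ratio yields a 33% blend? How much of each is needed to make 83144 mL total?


Let x parts of 18% mix with y parts of 94%.
18x + 94y = 33(x + y)
18x + 94y = 33x + 33y
x(18 - 33) = y(33 - 94)
x/y = (94 - 33)/(33 - 18) = 61/15
Simplify: 61:15
Total parts = 76; one part = 83144/76 = 1094.00 mL
18% solution: 61×1094.00 = 66734.00 mL
94% solution: 15×1094.00 = 16410.00 mL
= ratio 61:15; 66734.00 mL and 16410.00 mL

ratio 61:15; 66734.00 mL and 16410.00 mL


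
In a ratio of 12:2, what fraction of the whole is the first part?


Total parts = 12 + 2 = 14
First part: 12/14 = 6/7
= 6/7

6/7


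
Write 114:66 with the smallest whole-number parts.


GCD(114, 66) = 6
114/6 : 66/6
= 19:11

19:11


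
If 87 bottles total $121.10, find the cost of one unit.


Unit rate = total / quantity
= 121.10 / 87
= $1.39 per unit

$1.39 per unit


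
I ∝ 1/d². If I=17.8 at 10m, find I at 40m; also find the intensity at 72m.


I₁d₁² = I₂d₂²
I at 40m = 17.8 × (10/40)² = 17.8 × 100/1600 = 1780/1600 = 1.1125
I at 72m = 17.8 × (10/72)² = 17.8 × 100/5184 = 1780/5184 ≈ 0.3434
= 1.1125 and 0.3434

1.1125 and 0.3434


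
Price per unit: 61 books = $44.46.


Unit rate = total / quantity
= 44.46 / 61
= $0.73 per unit

$0.73 per unit


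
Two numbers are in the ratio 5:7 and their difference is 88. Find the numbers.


Let A = 5k, B = 7k.
7k - 5k = 88
2k = 88 → k = 88/2 = 44
A = 5×44 = 220, B = 7×44 = 308
= A = 220, B = 308

A = 220, B = 308


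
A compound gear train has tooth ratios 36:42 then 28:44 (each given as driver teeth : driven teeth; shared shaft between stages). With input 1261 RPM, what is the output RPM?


Stage 1: RPM_B = RPM_A × t_A/t_B = 1261 × 36/42 = 45396/42 ≈ 1080.86
B and C share a shaft → RPM_C = RPM_B
Stage 2: RPM_D = RPM_C × t_C/t_D = RPM_A × (t_A×t_C)/(t_B×t_D)
Overall ratio = (36×28)/(42×44) = 1008/1848
RPM_D = 1261 × 1008/1848 = 1271088/1848
≈ 687.82 RPM

687.82 RPM


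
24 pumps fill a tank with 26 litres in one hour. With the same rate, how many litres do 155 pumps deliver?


Direct proportion: y/x = constant
k = 26/24 ≈ 1.0833
y₂ = k × 155 = 26 × 155 / 24 = 4030/24
≈ 167.92

167.92


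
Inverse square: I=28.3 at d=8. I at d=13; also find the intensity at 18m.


I₁d₁² = I₂d₂²
I at 13m = 28.3 × (8/13)² = 28.3 × 64/169 = 1811.2/169 ≈ 10.7172
I at 18m = 28.3 × (8/18)² = 28.3 × 64/324 = 1811.2/324 ≈ 5.5901
= 10.7172 and 5.5901

10.7172 and 5.5901


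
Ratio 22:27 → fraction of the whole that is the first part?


Total parts = 22 + 27 = 49
First part: 22/49 = 22/49
= 22/49

22/49


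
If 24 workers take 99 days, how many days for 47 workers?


Inverse proportion: x × y = constant
k = 24 × 99 = 2376
y₂ = k / 47 = 2376 / 47
= 50.55

50.55


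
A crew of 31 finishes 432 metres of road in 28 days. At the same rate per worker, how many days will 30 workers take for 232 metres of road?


Days ∝ work / workers, so d₂ = d₁ × (m₁/m₂) × (w₂/w₁)
Workers factor (inverse): 31/30 ≈ 1.0333
Work factor (direct): 232/432 ≈ 0.5370
d₂ = 28 × 31/30 × 232/432 = (28 × 31 × 232) / (30 × 432) = 201376/12960
≈ 15.54 days

15.54 days


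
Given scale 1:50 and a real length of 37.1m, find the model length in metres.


Model size = real / scale
= 37.1 / 50
= 0.7420 m

0.7420 m


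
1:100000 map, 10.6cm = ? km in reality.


Real distance = map distance × scale
= 10.6cm × 100000
= 1060000 cm = 10600.0 m
= 10.600 km

10.600 km


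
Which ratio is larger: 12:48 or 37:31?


12/48 = 0.2500
37/31 = 1.1935
0.2500 < 1.1935, so 12:48 is less
= 37:31

37:31


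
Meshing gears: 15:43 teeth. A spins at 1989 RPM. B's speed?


Gear ratio = 15:43 = 15:43
RPM_B = RPM_A × (teeth_A / teeth_B)
= 1989 × (15/43)
= 693.8 RPM

693.8 RPM


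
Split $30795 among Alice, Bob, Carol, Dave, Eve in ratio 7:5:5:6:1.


Total parts = 7 + 5 + 5 + 6 + 1 = 24
Alice: 30795 × 7/24 = 8981.88
Bob: 30795 × 5/24 = 6415.63
Carol: 30795 × 5/24 = 6415.63
Dave: 30795 × 6/24 = 7698.75
Eve: 30795 × 1/24 = 1283.13
= Alice: $8981.88, Bob: $6415.63, Carol: $6415.63, Dave: $7698.75, Eve: $1283.13

Alice: $8981.88, Bob: $6415.63, Carol: $6415.63, Dave: $7698.75, Eve: $1283.13


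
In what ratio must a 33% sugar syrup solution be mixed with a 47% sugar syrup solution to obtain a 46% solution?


Let x parts of 33% mix with y parts of 47%.
33x + 47y = 46(x + y)
33x + 47y = 46x + 46y
x(33 - 46) = y(46 - 47)
x/y = (47 - 46)/(46 - 33) = 1/13
Simplify: 1:13
= 1:13

1:13


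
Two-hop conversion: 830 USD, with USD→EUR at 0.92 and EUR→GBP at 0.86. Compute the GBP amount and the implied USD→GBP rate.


Step 1: 830 USD × 0.92 = 763.60 EUR
Step 2: 763.60 EUR × 0.86 = 656.70 GBP
Implied rate USD→GBP = 0.92 × 0.86 = 0.7912
= 656.70 GBP; implied rate 0.7912 GBP/USD

656.70 GBP; implied rate 0.7912 GBP/USD


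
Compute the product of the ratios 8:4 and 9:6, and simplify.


Compound ratio = (8×9) : (4×6)
= 72:24
GCD = 24
= 3:1

3:1


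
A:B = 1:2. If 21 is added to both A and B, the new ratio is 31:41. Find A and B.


Let A = 1k, B = 2k.
(1k + 21) / (2k + 21) = 31/41
Cross-multiply: 41(1k + 21) = 31(2k + 21)
41k + 861 = 62k + 651
41k - 62k = 651 - 861
-21k = -210
k = -210/-21 = 10
A = 1×10 = 10, B = 2×10 = 20
= A = 10, B = 20

A = 10, B = 20


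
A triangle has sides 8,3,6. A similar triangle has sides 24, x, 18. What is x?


Scale factor = 24/8 = 3
Missing side = 3 × 3
= 9.0

9.0


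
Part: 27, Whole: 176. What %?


Percentage = (part / whole) × 100
= (27 / 176) × 100
≈ 15.34%

15.34%


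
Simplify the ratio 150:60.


GCD(150, 60) = 30
150/30 : 60/30
= 5:2

5:2


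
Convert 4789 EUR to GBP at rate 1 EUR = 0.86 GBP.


Amount × rate = 4789 × 0.86
= 4118.54 GBP

4118.54 GBP


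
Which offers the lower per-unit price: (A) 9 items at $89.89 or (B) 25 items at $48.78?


Deal A: $89.89/9 = $9.9878/unit
Deal B: $48.78/25 = $1.9512/unit
B is cheaper per unit
= Deal B

Deal B


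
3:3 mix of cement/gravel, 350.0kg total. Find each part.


Total parts = 3 + 3 = 6
cement: 350.0 × 3/6 = 175.0kg
gravel: 350.0 × 3/6 = 175.0kg
= 175.0kg and 175.0kg

175.0kg and 175.0kg


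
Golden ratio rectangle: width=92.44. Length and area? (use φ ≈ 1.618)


φ = (1 + √5) / 2 ≈ 1.618
Length = width × φ = 92.44 × 1.618 = 149.56792
≈ 149.57
Area = width × length = 92.44 × 149.56792 = 13826.0585248 ≈ 13826.06
= Length: 149.57, Area: 13826.06

Length: 149.57, Area: 13826.06


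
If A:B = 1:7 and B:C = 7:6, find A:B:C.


Match B: multiply A:B by 7 → 7:49
Multiply B:C by 7 → 49:42
Combined: 7:49:42
GCD = 7
= 1:7:6

1:7:6


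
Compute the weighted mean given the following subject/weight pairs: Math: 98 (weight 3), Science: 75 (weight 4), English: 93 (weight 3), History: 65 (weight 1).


Numerator = 98×3 + 75×4 + 93×3 + 65×1
= 294 + 300 + 279 + 65
= 938
Total weight = 11
Weighted avg = 938/11
= 85.27

85.27


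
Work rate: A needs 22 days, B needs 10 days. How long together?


Rate of A = 1/22 per day
Rate of B = 1/10 per day
Combined rate = 1/22 + 1/10 = 32/220 ≈ 0.1455 per day
Days = 1 / combined rate = 220/32
≈ 6.88 days

6.88 days


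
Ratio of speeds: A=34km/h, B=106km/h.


Ratio = 34:106
GCD = 2
Simplified = 17:53
Time ratio (same distance) = 53:17
Speed ratio = 17:53

17:53


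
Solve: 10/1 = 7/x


Cross multiply: 10 × x = 1 × 7
10x = 7
x = 7 / 10
= 0.70

0.70


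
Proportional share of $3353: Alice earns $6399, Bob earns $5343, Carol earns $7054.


Total income = 6399 + 5343 + 7054 = $18796
Alice: $3353 × 6399/18796 = $1141.51
Bob: $3353 × 5343/18796 = $953.13
Carol: $3353 × 7054/18796 = $1258.36
= Alice: $1141.51, Bob: $953.13, Carol: $1258.36

Alice: $1141.51, Bob: $953.13, Carol: $1258.36


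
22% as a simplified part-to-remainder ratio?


22% means 22 parts out of 100; remainder = 78
Part : remainder = 22:78
GCD = 2
= 11:39

11:39


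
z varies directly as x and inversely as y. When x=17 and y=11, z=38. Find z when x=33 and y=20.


z = k·x/y
Solve for k using the known point: k = z·y/x = 38×11/17 = 418/17 ≈ 24.5882
Now evaluate at x=33, y=20:
z = k × 33 / 20 = (418 × 33) / (17 × 20) = 13794/340
≈ 40.5706

40.5706


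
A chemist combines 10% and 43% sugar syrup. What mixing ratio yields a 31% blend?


Let x parts of 10% mix with y parts of 43%.
10x + 43y = 31(x + y)
10x + 43y = 31x + 31y
x(10 - 31) = y(31 - 43)
x/y = (43 - 31)/(31 - 10) = 12/21
Simplify: 4:7
= 4:7

4:7


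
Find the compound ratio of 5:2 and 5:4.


Compound ratio = (5×5) : (2×4)
= 25:8
GCD = 1
= 25:8

25:8


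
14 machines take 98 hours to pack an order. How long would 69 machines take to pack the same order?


Inverse proportion: x × y = constant
k = 14 × 98 = 1372
y₂ = k / 69 = 1372 / 69
= 19.88

19.88


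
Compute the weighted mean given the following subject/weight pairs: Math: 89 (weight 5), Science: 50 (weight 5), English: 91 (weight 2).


Numerator = 89×5 + 50×5 + 91×2
= 445 + 250 + 182
= 877
Total weight = 12
Weighted avg = 877/12
= 73.08

73.08


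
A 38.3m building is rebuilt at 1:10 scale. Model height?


Model size = real / scale
= 38.3 / 10
= 3.8300 m

3.8300 m


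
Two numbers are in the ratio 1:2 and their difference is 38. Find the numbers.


Let A = 1k, B = 2k.
2k - 1k = 38
1k = 38 → k = 38/1 = 38
A = 1×38 = 38, B = 2×38 = 76
= A = 38, B = 76

A = 38, B = 76


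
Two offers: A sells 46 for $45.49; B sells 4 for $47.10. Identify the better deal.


Deal A: $45.49/46 = $0.9889/unit
Deal B: $47.10/4 = $11.7750/unit
A is cheaper per unit
= Deal A

Deal A


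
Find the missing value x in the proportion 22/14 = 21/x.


Cross multiply: 22 × x = 14 × 21
22x = 294
x = 294 / 22
= 13.36

13.36


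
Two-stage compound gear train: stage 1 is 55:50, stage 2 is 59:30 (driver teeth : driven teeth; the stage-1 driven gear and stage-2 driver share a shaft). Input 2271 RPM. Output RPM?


Stage 1: RPM_B = RPM_A × t_A/t_B = 2271 × 55/50 = 124905/50 = 2498.10
B and C share a shaft → RPM_C = RPM_B
Stage 2: RPM_D = RPM_C × t_C/t_D = RPM_A × (t_A×t_C)/(t_B×t_D)
Overall ratio = (55×59)/(50×30) = 3245/1500
RPM_D = 2271 × 3245/1500 = 7369395/1500
= 4912.93 RPM

4912.93 RPM
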